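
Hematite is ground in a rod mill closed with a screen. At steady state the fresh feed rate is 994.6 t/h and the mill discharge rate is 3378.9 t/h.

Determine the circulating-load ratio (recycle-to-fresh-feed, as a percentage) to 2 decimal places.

M = F + R at steady state, so:
R = M − F = 3378.9 − 994.6 = 2384.3 t/h
CL = 100·R/F = 100·2384.3/994.6 = 239.72 %

CL = 239.72 %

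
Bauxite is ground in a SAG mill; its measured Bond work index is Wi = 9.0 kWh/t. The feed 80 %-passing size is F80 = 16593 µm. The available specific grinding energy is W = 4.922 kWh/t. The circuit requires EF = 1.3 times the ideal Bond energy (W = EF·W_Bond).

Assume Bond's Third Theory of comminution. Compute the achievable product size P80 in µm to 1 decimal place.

W = 10·Wi·(P80^(-½) − F80^(-½))
W_Bond = W / EF = 4.922 / 1.3 = 3.7862 kWh/t
P80^-0.5 = F80^-0.5 + W_Bond/(10 Wi)
  = 3.7862/(10·9.0) + 1/√16593 = 0.042068 + 0.007763 = 0.049832
P80 = (1/0.049832)² = 20.0676² = 402.71 µm

P80 = 402.7 µm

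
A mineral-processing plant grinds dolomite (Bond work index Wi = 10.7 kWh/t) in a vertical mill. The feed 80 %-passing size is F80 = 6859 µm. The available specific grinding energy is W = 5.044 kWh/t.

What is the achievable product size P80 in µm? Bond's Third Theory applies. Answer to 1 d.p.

W = 10 Wi (1/√P80 − 1/√F80)  [Bond]
P80^-0.5 = F80^-0.5 + W/(10 Wi)
  = 5.0440/(10·10.7) + 1/√6859 = 0.047140 + 0.012075 = 0.059215
P80 = (1/0.059215)² = 16.8877² = 285.19 µm

P80 = 285.2 µm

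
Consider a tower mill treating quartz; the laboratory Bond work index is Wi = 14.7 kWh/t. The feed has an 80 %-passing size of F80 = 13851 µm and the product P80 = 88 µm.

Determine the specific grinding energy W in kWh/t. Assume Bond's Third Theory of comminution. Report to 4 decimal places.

W = 14.4212 kWh/t

W = 10·Wi·(P80^(-½) − F80^(-½))
1/√88 = 0.106600;  1/√13851 = 0.008497
W = 10·14.7·(0.106600 − 0.008497) = 14.4212 kWh/t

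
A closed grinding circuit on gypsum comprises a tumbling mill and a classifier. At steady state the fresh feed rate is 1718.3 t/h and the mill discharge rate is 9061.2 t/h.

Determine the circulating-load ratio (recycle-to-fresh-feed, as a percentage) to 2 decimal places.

CL = 427.34 %

M = F + R at steady state, so:
R = M − F = 9061.2 − 1718.3 = 7342.9 t/h
CL = 100·R/F = 100·7342.9/1718.3 = 427.34 %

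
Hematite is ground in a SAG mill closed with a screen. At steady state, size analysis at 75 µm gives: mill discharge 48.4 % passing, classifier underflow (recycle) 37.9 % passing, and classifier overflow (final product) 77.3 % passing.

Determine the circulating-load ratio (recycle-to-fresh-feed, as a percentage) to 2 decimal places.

CL = 275.24 %

Balance %-passing 75 µm (r = R/F):
(1+r)d = ru + o → r = (o−d)/(d−u)
r = (77.3 − 48.4)/(48.4 − 37.9) = 28.9/10.5 = 2.7524
CL = 100·r = 275.24 %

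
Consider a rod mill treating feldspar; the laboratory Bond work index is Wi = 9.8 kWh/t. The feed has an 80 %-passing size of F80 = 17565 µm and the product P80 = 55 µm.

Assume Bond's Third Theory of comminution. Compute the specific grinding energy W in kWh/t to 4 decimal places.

W = 12.4749 kWh/t

Bond:  W = 10 Wi (1/√P − 1/√F)
1/√55 = 0.134840;  1/√17565 = 0.007545
W = 10·9.8·(0.134840 − 0.007545) = 12.4749 kWh/t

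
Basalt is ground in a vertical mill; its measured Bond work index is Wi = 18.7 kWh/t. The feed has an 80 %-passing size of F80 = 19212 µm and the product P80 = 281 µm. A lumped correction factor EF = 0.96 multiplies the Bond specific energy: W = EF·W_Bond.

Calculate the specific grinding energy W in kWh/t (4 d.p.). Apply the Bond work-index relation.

W = 9.4141 kWh/t

Bond:  W = 10 Wi (1/√P − 1/√F)
1/√281 = 0.059655;  1/√19212 = 0.007215
W = 10·18.7·(0.059655 − 0.007215) = 9.8064 kWh/t
Corrected W = EF·W_Bond = 0.96·9.8064 = 9.4141 kWh/t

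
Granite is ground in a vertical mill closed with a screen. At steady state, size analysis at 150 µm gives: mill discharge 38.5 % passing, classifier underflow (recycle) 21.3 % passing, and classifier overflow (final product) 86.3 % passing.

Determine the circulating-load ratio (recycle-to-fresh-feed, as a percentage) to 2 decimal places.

Let r = R/F. Size balance at 150 µm:
(1+r)d = ru + o → r = (o−d)/(d−u)
r = (86.3 − 38.5)/(38.5 − 21.3) = 47.8/17.2 = 2.7791
CL = 100·r = 277.91 %

CL = 277.91 %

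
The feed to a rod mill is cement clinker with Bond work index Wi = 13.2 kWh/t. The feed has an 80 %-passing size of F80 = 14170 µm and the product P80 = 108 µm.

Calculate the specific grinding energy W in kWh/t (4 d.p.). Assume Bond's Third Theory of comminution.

Bond:  W = 10 Wi (1/√P − 1/√F)
1/√108 = 0.096225;  1/√14170 = 0.008401
W = 10·13.2·(0.096225 − 0.008401) = 11.5928 kWh/t

W = 11.5928 kWh/t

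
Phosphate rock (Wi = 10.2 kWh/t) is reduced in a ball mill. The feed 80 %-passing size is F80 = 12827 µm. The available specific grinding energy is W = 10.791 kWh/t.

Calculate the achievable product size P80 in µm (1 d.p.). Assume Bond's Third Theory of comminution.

W = 10 Wi (1/√P80 − 1/√F80)  [Bond]
⇒ 1/√P80 = W/(10·Wi) + 1/√F80
  = 10.7910/(10·10.2) + 1/√12827 = 0.105794 + 0.008830 = 0.114624
P80 = (1/0.114624)² = 8.7242² = 76.11 µm

P80 = 76.1 µm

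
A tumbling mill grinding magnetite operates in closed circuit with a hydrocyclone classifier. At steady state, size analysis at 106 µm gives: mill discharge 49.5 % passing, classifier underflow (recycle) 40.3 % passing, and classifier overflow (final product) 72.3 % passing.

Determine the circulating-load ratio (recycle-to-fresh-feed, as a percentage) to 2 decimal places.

Mass balance on the −106 µm fraction:
(1+r)d = ru + o → r = (o−d)/(d−u)
r = (72.3 − 49.5)/(49.5 − 40.3) = 22.8/9.2 = 2.4783
CL = 100·r = 247.83 %

CL = 247.83 %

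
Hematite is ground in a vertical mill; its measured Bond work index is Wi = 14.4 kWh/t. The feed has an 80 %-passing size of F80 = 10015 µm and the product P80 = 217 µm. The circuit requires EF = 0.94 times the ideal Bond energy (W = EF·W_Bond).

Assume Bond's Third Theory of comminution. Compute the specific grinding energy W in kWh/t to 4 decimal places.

Bond: W = 10·Wi·(1/√P80 − 1/√F80)
1/√217 = 0.067884;  1/√10015 = 0.009993
W = 10·14.4·(0.067884 − 0.009993) = 8.3364 kWh/t
Apply correction: 8.3364 × 0.94 = 7.8362 kWh/t

W = 7.8362 kWh/t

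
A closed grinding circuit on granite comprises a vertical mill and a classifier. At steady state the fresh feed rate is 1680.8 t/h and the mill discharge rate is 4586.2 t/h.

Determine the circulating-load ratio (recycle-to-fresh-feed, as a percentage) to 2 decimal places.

CL = 172.86 %

M = F + R at steady state, so:
R = M − F = 4586.2 − 1680.8 = 2905.4 t/h
CL = 100·R/F = 100·2905.4/1680.8 = 172.86 %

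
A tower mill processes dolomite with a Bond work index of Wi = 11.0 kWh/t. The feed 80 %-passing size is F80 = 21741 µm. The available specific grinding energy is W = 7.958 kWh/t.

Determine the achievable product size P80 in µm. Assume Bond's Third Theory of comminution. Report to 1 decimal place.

P80 = 159.7 µm

W = 10·Wi·(P80^(-½) − F80^(-½))
⇒ 1/√P80 = W/(10·Wi) + 1/√F80
  = 7.9580/(10·11.0) + 1/√21741 = 0.072345 + 0.006782 = 0.079127
P80 = (1/0.079127)² = 12.6378² = 159.71 µm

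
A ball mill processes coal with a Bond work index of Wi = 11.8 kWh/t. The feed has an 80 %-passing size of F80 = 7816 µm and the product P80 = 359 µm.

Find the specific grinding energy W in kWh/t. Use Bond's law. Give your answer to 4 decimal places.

W = 10 Wi (1/√P80 − 1/√F80)  [Bond]
1/√359 = 0.052778;  1/√7816 = 0.011311
W = 10·11.8·(0.052778 − 0.011311) = 4.8931 kWh/t

W = 4.8931 kWh/t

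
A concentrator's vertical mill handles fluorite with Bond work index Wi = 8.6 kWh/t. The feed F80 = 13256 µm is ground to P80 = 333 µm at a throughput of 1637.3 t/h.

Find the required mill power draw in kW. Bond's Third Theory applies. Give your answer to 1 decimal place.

P = 6493.2 kW

W = 10 Wi (1/√P80 − 1/√F80)  [Bond]
W = 10·8.6·(1/√333 − 1/√13256) = 10·8.6·(0.046114) = 3.9658 kWh/t
P = W·T = 3.9658·1637.3 = 6493.2 kW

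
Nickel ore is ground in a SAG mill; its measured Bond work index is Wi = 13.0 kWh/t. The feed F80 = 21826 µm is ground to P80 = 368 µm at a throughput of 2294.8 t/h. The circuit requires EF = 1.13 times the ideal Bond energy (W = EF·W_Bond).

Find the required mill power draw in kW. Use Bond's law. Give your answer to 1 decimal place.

W = 10 Wi (P80^-0.5 − F80^-0.5)
W = 10·13.0·(1/√368 − 1/√21826) = 10·13.0·(0.045360) = 5.8968 kWh/t
Apply correction: 5.8968 × 1.13 = 6.6634 kWh/t
Power = W × throughput = 6.6634 kWh/t × 2294.8 t/h = 15291.1 kW

P = 15291.1 kW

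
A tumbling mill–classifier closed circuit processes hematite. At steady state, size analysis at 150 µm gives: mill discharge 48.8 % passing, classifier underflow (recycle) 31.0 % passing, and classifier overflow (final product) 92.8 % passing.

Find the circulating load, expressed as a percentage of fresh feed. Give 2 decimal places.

CL = 247.19 %

Mass balance on the −150 µm fraction:
r = (o − d)/(d − u)
r = (92.8 − 48.8)/(48.8 − 31.0) = 44.0/17.8 = 2.4719
CL = 100·r = 247.19 %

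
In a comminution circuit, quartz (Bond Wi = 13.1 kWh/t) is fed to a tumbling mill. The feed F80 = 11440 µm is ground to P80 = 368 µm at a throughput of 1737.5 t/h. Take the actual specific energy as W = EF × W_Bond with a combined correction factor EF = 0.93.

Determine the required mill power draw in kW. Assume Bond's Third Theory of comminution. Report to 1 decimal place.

P = 9055.5 kW

W = 10 Wi / √P80 − 10 Wi / √F80
W = 10·13.1·(1/√368 − 1/√11440) = 10·13.1·(0.042779) = 5.6041 kWh/t
W_actual = 0.93 × 5.6041 = 5.2118 kWh/t
P_mill = W·ṁ = 5.2118·1737.5 = 9055.5 kW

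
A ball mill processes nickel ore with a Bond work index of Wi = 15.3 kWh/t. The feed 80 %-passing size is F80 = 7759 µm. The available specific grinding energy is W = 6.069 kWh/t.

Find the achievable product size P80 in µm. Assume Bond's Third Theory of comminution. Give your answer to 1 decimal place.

P80 = 384.2 µm

W = 10 Wi (1/√P80 − 1/√F80)  [Bond]
⇒ 1/√P80 = W/(10·Wi) + 1/√F80
  = 6.0690/(10·15.3) + 1/√7759 = 0.039667 + 0.011353 = 0.051019
P80 = (1/0.051019)² = 19.6004² = 384.18 µm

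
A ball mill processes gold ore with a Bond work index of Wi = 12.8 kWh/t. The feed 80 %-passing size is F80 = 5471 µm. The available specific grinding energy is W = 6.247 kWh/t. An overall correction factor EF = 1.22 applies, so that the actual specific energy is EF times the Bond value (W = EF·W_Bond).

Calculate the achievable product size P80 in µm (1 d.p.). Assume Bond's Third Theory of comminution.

P80 = 349.1 µm

W = 10 Wi (P80^-0.5 − F80^-0.5)
W_Bond = W / EF = 6.247 / 1.22 = 5.1205 kWh/t
P80^(−½) = W_Bond/(10 Wi) + F80^(−½)
  = 5.1205/(10·12.8) + 1/√5471 = 0.040004 + 0.013520 = 0.053524
P80 = (1/0.053524)² = 18.6834² = 349.07 µm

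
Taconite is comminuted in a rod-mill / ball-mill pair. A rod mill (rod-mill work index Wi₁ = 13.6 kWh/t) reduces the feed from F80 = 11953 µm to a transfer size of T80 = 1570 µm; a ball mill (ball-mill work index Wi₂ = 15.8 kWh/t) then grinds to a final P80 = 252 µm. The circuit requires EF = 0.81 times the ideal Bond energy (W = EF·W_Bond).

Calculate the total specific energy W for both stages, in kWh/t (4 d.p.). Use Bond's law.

W = 6.6047 kWh/t

Bond: W = 10·Wi·(1/√P80 − 1/√F80)
Stage 1 (11953→1570 µm, Wi₁=13.6): W₁ = 10·13.6·(0.025238 − 0.009147) = 2.1884 kWh/t
Stage 2 (1570→252 µm, Wi₂=15.8): W₂ = 10·15.8·(0.062994 − 0.025238) = 5.9655 kWh/t
W = W₁ + W₂ = 2.1884 + 5.9655 = 8.1539 kWh/t
W_actual = 0.81 × 8.1539 = 6.6047 kWh/t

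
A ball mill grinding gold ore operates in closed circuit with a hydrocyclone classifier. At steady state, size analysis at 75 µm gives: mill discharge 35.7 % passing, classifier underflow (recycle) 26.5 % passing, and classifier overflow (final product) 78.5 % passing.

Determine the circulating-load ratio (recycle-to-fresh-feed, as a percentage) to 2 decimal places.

Balance %-passing 75 µm (r = R/F):
(1+r)·d = r·u + o ⇒ r = (o−d)/(d−u)
r = (78.5 − 35.7)/(35.7 − 26.5) = 42.8/9.2 = 4.6522
CL = 100·r = 465.22 %

CL = 465.22 %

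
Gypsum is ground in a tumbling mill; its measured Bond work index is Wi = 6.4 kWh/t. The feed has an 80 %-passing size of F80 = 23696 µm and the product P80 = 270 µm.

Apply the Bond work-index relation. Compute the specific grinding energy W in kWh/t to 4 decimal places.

W = 3.4792 kWh/t

W = 10 Wi (1/√P80 − 1/√F80)  [Bond]
1/√270 = 0.060858;  1/√23696 = 0.006496
W = 10·6.4·(0.060858 − 0.006496) = 3.4792 kWh/t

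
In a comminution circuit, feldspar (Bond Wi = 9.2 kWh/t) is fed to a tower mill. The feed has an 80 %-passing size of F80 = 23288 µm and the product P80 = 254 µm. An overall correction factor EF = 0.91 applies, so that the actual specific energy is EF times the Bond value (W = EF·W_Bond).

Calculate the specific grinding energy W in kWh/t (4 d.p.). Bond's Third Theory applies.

Bond: W = 10·Wi·(1/√P80 − 1/√F80)
1/√254 = 0.062746;  1/√23288 = 0.006553
W = 10·9.2·(0.062746 − 0.006553) = 5.1697 kWh/t
Corrected W = EF·W_Bond = 0.91·5.1697 = 4.7045 kWh/t

W = 4.7045 kWh/t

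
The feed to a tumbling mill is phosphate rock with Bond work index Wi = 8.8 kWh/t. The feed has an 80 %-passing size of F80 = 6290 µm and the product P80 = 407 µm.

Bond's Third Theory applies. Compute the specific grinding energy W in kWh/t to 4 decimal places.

W = 3.2524 kWh/t

W_Bond = 10·Wi·(1/√P₈₀ − 1/√F₈₀)
1/√407 = 0.049568;  1/√6290 = 0.012609
W = 10·8.8·(0.049568 − 0.012609) = 3.2524 kWh/t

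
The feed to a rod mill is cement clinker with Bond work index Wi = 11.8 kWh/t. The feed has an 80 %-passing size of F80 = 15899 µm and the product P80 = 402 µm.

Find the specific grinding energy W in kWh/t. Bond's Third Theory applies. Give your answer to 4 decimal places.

W = 10·Wi·[P80^(−½) − F80^(−½)]
1/√402 = 0.049875;  1/√15899 = 0.007931
W = 10·11.8·(0.049875 − 0.007931) = 4.9495 kWh/t

W = 4.9495 kWh/t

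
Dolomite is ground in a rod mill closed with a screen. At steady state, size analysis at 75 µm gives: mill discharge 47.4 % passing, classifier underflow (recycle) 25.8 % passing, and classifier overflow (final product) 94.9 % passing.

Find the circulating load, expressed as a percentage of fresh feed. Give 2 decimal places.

Classifier node, passing 75 µm:
(1+r)d = ru + o → r = (o−d)/(d−u)
r = (94.9 − 47.4)/(47.4 − 25.8) = 47.5/21.6 = 2.1991
CL = 100·r = 219.91 %

CL = 219.91 %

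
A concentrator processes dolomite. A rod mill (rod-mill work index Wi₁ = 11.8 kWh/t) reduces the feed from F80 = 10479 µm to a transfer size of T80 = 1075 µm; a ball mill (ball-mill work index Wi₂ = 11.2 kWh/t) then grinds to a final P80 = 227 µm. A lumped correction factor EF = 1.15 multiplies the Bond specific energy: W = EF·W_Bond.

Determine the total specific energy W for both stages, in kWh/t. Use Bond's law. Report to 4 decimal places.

W = 10·Wi·(P80^(-½) − F80^(-½))
Stage 1 (10479→1075 µm, Wi₁=11.8): W₁ = 10·11.8·(0.030500 − 0.009769) = 2.4463 kWh/t
Stage 2 (1075→227 µm, Wi₂=11.2): W₂ = 10·11.2·(0.066372 − 0.030500) = 4.0177 kWh/t
W = W₁ + W₂ = 2.4463 + 4.0177 = 6.4640 kWh/t
W_actual = 1.15 × 6.4640 = 7.4336 kWh/t

W = 7.4336 kWh/t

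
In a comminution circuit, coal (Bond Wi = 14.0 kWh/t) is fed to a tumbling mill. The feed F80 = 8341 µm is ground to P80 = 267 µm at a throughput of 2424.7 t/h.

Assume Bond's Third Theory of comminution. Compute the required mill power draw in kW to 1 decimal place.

P = 17057.6 kW

W_Bond = 10·Wi·(1/√P₈₀ − 1/√F₈₀)
W = 10·14.0·(1/√267 − 1/√8341) = 10·14.0·(0.050250) = 7.0349 kWh/t
Power = W × throughput = 7.0349 kWh/t × 2424.7 t/h = 17057.6 kW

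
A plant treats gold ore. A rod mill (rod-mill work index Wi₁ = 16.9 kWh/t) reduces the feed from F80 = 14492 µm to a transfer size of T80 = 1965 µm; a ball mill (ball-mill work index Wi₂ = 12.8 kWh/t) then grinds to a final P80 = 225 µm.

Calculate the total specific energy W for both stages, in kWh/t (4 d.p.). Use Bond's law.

Bond:  W = 10 Wi (1/√P − 1/√F)
Stage 1 (14492→1965 µm, Wi₁=16.9): W₁ = 10·16.9·(0.022559 − 0.008307) = 2.4086 kWh/t
Stage 2 (1965→225 µm, Wi₂=12.8): W₂ = 10·12.8·(0.066667 − 0.022559) = 5.6458 kWh/t
W = W₁ + W₂ = 2.4086 + 5.6458 = 8.0544 kWh/t

W = 8.0544 kWh/t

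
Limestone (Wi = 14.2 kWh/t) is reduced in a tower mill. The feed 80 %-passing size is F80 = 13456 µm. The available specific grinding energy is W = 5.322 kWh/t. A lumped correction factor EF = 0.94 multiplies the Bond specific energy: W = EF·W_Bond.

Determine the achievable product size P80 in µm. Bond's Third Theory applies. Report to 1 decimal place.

P80 = 425.3 µm

W = 10·Wi·(P80^(-½) − F80^(-½))
W_Bond = W / EF = 5.322 / 0.94 = 5.6617 kWh/t
1/√P80 = 1/√F80 + W_Bond/(10·Wi)
  = 5.6617/(10·14.2) + 1/√13456 = 0.039871 + 0.008621 = 0.048492
P80 = (1/0.048492)² = 20.6220² = 425.27 µm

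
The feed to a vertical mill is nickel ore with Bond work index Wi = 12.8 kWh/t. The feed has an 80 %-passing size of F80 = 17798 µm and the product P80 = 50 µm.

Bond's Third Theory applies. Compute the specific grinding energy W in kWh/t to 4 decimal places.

W = 17.1425 kWh/t

W = 10·Wi·[P80^(−½) − F80^(−½)]
1/√50 = 0.141421;  1/√17798 = 0.007496
W = 10·12.8·(0.141421 − 0.007496) = 17.1425 kWh/t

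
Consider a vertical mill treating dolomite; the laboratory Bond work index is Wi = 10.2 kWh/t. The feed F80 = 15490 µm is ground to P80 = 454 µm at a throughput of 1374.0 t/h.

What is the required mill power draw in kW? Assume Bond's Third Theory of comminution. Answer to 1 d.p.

Bond:  W = 10 Wi (1/√P − 1/√F)
W = 10·10.2·(1/√454 − 1/√15490) = 10·10.2·(0.038898) = 3.9675 kWh/t
Power = W × throughput = 3.9675 kWh/t × 1374.0 t/h = 5451.4 kW

P = 5451.4 kW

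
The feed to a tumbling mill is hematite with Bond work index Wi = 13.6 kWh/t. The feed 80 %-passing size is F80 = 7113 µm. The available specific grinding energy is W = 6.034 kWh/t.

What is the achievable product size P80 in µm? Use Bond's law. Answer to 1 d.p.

P80 = 316.3 µm

Bond:  W = 10 Wi (1/√P − 1/√F)
P80^-0.5 = F80^-0.5 + W/(10 Wi)
  = 6.0340/(10·13.6) + 1/√7113 = 0.044368 + 0.011857 = 0.056225
P80 = (1/0.056225)² = 17.7858² = 316.33 µm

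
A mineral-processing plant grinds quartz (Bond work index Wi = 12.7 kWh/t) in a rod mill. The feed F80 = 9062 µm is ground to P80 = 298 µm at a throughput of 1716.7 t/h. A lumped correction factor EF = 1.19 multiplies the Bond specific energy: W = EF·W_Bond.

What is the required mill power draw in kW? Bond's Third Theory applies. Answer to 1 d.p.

W_Bond = 10·Wi·(1/√P₈₀ − 1/√F₈₀)
W = 10·12.7·(1/√298 − 1/√9062) = 10·12.7·(0.047424) = 6.0228 kWh/t
Corrected W = EF·W_Bond = 1.19·6.0228 = 7.1671 kWh/t
Mill draw = 7.1671 × 1716.7 = 12303.8 kW

P = 12303.8 kW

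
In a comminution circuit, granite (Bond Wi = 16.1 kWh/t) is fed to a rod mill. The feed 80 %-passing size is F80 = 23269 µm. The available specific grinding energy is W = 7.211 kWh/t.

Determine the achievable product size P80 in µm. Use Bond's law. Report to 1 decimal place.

P80 = 379.3 µm

W = 10·Wi·(P80^(-½) − F80^(-½))
⇒ 1/√P80 = W/(10·Wi) + 1/√F80
  = 7.2110/(10·16.1) + 1/√23269 = 0.044789 + 0.006556 = 0.051344
P80 = (1/0.051344)² = 19.4763² = 379.33 µm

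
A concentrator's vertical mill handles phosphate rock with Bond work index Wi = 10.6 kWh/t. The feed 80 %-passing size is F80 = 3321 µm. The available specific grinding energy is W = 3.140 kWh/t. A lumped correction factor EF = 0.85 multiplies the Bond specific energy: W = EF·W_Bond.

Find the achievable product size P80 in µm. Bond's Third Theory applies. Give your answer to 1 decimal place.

P80 = 367.0 µm

W_Bond = 10·Wi·(1/√P₈₀ − 1/√F₈₀)
W_Bond = W / EF = 3.140 / 0.85 = 3.6941 kWh/t
⇒ 1/√P80 = W_Bond/(10 Wi) + 1/√F80
  = 3.6941/(10·10.6) + 1/√3321 = 0.034850 + 0.017353 = 0.052203
P80 = (1/0.052203)² = 19.1561² = 366.95 µm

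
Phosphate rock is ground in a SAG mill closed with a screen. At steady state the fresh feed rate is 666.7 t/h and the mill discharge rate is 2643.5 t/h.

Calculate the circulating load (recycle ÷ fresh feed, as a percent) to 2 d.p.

Discharge = new feed + return, hence
R = M − F = 2643.5 − 666.7 = 1976.8 t/h
CL = 100·R/F = 100·1976.8/666.7 = 296.51 %

CL = 296.51 %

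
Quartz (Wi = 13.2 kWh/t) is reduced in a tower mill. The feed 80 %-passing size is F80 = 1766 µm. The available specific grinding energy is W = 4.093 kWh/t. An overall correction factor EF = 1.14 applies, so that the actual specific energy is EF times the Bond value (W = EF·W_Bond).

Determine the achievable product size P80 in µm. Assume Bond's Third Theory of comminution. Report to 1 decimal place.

P80 = 384.5 µm

W = 10 Wi (1/√P80 − 1/√F80)  [Bond]
W_Bond = W / EF = 4.093 / 1.14 = 3.5904 kWh/t
1/√P80 = 1/√F80 + W_Bond/(10·Wi)
  = 3.5904/(10·13.2) + 1/√1766 = 0.027200 + 0.023796 = 0.050996
P80 = (1/0.050996)² = 19.6095² = 384.53 µm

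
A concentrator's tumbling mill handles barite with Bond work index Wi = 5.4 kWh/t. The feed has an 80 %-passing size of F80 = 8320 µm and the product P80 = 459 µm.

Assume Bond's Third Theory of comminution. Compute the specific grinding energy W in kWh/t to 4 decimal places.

W = 1.9285 kWh/t

Bond: W = 10·Wi·(1/√P80 − 1/√F80)
1/√459 = 0.046676;  1/√8320 = 0.010963
W = 10·5.4·(0.046676 − 0.010963) = 1.9285 kWh/t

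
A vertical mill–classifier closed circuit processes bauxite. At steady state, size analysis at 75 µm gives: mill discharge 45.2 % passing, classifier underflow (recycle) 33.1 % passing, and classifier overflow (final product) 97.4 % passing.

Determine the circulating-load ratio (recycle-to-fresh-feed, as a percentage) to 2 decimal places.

CL = 431.40 %

Let r = R/F. Size balance at 75 µm:
Fd + Rd = Ru + Fo ⇒ R/F = (o−d)/(d−u)
r = (97.4 − 45.2)/(45.2 − 33.1) = 52.2/12.1 = 4.3140
CL = 100·r = 431.40 %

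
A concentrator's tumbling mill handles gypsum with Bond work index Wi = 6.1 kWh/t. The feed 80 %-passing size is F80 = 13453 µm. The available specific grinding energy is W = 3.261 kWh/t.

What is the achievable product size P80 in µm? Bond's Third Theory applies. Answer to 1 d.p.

P80 = 259.5 µm

Bond:  W = 10 Wi (1/√P − 1/√F)
P80^-0.5 = F80^-0.5 + W/(10 Wi)
  = 3.2610/(10·6.1) + 1/√13453 = 0.053459 + 0.008622 = 0.062081
P80 = (1/0.062081)² = 16.1081² = 259.47 µm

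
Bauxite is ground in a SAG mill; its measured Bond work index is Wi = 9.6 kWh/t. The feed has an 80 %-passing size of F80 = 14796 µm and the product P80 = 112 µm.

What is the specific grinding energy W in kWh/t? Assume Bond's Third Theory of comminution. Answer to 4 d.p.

W_Bond = 10·Wi·(1/√P₈₀ − 1/√F₈₀)
1/√112 = 0.094491;  1/√14796 = 0.008221
W = 10·9.6·(0.094491 − 0.008221) = 8.2819 kWh/t

W = 8.2819 kWh/t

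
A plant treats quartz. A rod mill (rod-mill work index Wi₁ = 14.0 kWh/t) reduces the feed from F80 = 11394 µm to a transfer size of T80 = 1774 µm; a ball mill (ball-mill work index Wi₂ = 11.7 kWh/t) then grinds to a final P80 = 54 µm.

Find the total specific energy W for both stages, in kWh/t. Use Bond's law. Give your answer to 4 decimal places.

W_Bond = 10·Wi·(1/√P₈₀ − 1/√F₈₀)
Stage 1 (11394→1774 µm, Wi₁=14.0): W₁ = 10·14.0·(0.023742 − 0.009368) = 2.0124 kWh/t
Stage 2 (1774→54 µm, Wi₂=11.7): W₂ = 10·11.7·(0.136083 − 0.023742) = 13.1438 kWh/t
W = W₁ + W₂ = 2.0124 + 13.1438 = 15.1562 kWh/t

W = 15.1562 kWh/t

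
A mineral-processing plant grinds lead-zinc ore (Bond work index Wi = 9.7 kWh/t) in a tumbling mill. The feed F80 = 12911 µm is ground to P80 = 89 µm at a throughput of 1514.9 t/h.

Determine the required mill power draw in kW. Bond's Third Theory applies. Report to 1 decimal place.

P = 14282.9 kW

Bond: W = 10·Wi·(1/√P80 − 1/√F80)
W = 10·9.7·(1/√89 − 1/√12911) = 10·9.7·(0.097199) = 9.4283 kWh/t
Power = W × throughput = 9.4283 kWh/t × 1514.9 t/h = 14282.9 kW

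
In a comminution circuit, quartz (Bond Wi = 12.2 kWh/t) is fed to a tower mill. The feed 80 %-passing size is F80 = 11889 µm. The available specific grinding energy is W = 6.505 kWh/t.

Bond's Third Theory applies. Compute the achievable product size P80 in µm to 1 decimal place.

P80 = 256.1 µm

Bond: W = 10·Wi·(1/√P80 − 1/√F80)
P80^(−½) = W/(10 Wi) + F80^(−½)
  = 6.5050/(10·12.2) + 1/√11889 = 0.053320 + 0.009171 = 0.062491
P80 = (1/0.062491)² = 16.0023² = 256.07 µm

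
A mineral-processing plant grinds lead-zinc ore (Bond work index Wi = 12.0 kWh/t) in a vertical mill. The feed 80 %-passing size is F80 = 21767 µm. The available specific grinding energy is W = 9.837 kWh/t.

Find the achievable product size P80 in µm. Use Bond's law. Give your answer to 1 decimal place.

Bond:  W = 10 Wi (1/√P − 1/√F)
⇒ 1/√P80 = W/(10 Wi) + 1/√F80
  = 9.8370/(10·12.0) + 1/√21767 = 0.081975 + 0.006778 = 0.088753
P80 = (1/0.088753)² = 11.2672² = 126.95 µm

P80 = 127.0 µm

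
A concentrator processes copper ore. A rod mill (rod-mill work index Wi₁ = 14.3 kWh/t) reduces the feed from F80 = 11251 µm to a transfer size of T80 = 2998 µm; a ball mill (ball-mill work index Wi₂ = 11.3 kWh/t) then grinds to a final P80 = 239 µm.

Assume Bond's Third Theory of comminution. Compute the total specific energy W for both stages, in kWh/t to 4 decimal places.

W_Bond = 10·Wi·(1/√P₈₀ − 1/√F₈₀)
Stage 1 (11251→2998 µm, Wi₁=14.3): W₁ = 10·14.3·(0.018264 − 0.009428) = 1.2635 kWh/t
Stage 2 (2998→239 µm, Wi₂=11.3): W₂ = 10·11.3·(0.064685 − 0.018264) = 5.2456 kWh/t
W = W₁ + W₂ = 1.2635 + 5.2456 = 6.5091 kWh/t

W = 6.5091 kWh/t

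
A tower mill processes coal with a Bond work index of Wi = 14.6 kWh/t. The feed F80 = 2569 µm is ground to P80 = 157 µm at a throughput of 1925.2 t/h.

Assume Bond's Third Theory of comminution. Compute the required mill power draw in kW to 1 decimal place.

Bond:  W = 10 Wi (1/√P − 1/√F)
W = 10·14.6·(1/√157 − 1/√2569) = 10·14.6·(0.060079) = 8.7715 kWh/t
Mill draw = 8.7715 × 1925.2 = 16887.0 kW

P = 16887.0 kW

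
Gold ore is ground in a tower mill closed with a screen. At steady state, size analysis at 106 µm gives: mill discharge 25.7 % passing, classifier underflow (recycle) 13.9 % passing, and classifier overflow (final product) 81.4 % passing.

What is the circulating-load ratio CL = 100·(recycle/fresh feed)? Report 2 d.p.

Mass balance on the −106 µm fraction:
r = (o − d)/(d − u)
r = (81.4 − 25.7)/(25.7 − 13.9) = 55.7/11.8 = 4.7203
CL = 100·r = 472.03 %

CL = 472.03 %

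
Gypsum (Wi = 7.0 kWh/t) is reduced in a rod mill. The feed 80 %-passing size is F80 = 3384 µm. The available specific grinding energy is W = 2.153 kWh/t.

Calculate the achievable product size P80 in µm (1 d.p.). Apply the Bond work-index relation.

W = 10·Wi·[P80^(−½) − F80^(−½)]
⇒ 1/√P80 = W/(10 Wi) + 1/√F80
  = 2.1530/(10·7.0) + 1/√3384 = 0.030757 + 0.017190 = 0.047947
P80 = (1/0.047947)² = 20.8561² = 434.98 µm

P80 = 435.0 µm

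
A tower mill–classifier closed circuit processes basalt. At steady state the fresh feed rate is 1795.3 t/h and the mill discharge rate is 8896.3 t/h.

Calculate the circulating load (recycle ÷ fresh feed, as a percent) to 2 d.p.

Discharge = new feed + return, hence
R = M − F = 8896.3 − 1795.3 = 7101.0 t/h
CL = 100·R/F = 100·7101.0/1795.3 = 395.53 %

CL = 395.53 %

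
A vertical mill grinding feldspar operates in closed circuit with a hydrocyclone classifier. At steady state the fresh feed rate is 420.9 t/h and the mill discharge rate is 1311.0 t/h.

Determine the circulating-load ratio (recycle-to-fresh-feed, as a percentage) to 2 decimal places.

Discharge = new feed + return, hence
R = M − F = 1311.0 − 420.9 = 890.1 t/h
CL = 100·R/F = 100·890.1/420.9 = 211.48 %

CL = 211.48 %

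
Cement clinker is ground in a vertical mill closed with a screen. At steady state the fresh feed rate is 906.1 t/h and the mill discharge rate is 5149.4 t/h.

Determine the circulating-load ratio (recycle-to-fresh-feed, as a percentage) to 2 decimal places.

Steady state: M = F + R.
R = M − F = 5149.4 − 906.1 = 4243.3 t/h
CL = 100·R/F = 100·4243.3/906.1 = 468.30 %

CL = 468.30 %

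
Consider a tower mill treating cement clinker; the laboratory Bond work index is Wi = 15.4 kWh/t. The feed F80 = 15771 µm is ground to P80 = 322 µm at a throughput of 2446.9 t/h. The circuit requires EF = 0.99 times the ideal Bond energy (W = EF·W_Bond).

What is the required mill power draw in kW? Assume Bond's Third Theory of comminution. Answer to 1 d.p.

Bond: W = 10·Wi·(1/√P80 − 1/√F80)
W = 10·15.4·(1/√322 − 1/√15771) = 10·15.4·(0.047765) = 7.3558 kWh/t
Apply correction: 7.3558 × 0.99 = 7.2822 kWh/t
Power = W × throughput = 7.2822 kWh/t × 2446.9 t/h = 17818.9 kW

P = 17818.9 kW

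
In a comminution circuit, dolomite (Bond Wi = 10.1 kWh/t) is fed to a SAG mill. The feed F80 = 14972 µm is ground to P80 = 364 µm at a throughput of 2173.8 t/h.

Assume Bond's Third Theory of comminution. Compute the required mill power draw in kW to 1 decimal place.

Bond: W = 10·Wi·(1/√P80 − 1/√F80)
W = 10·10.1·(1/√364 − 1/√14972) = 10·10.1·(0.044242) = 4.4684 kWh/t
P = W·T = 4.4684·2173.8 = 9713.4 kW

P = 9713.4 kW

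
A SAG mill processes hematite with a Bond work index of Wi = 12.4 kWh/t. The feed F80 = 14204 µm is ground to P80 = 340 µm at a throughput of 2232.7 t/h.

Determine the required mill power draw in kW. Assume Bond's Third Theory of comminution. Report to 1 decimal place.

P = 12691.6 kW

W = 10 Wi (1/√P80 − 1/√F80)  [Bond]
W = 10·12.4·(1/√340 − 1/√14204) = 10·12.4·(0.045842) = 5.6844 kWh/t
Mill draw = 5.6844 × 2232.7 = 12691.6 kW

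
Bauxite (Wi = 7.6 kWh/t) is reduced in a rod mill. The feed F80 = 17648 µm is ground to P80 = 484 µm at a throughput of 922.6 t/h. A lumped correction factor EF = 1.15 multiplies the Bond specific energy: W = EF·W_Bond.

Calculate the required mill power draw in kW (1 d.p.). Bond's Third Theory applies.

W = 10 Wi / √P80 − 10 Wi / √F80
W = 10·7.6·(1/√484 − 1/√17648) = 10·7.6·(0.037927) = 2.8825 kWh/t
With EF = 1.15: W = 2.8825·1.15 = 3.3148 kWh/t
P_mill = W·ṁ = 3.3148·922.6 = 3058.3 kW

P = 3058.3 kW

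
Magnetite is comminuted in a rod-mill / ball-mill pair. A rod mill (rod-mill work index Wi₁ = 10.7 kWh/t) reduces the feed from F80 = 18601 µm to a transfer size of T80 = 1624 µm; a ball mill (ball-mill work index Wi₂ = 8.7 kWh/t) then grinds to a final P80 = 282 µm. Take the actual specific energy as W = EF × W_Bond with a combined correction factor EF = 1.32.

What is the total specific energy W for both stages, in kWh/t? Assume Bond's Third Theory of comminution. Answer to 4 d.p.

W = 10 Wi (P80^-0.5 − F80^-0.5)
Stage 1 (18601→1624 µm, Wi₁=10.7): W₁ = 10·10.7·(0.024815 − 0.007332) = 1.8706 kWh/t
Stage 2 (1624→282 µm, Wi₂=8.7): W₂ = 10·8.7·(0.059549 − 0.024815) = 3.0219 kWh/t
W = W₁ + W₂ = 1.8706 + 3.0219 = 4.8925 kWh/t
Corrected W = EF·W_Bond = 1.32·4.8925 = 6.4581 kWh/t

W = 6.4581 kWh/t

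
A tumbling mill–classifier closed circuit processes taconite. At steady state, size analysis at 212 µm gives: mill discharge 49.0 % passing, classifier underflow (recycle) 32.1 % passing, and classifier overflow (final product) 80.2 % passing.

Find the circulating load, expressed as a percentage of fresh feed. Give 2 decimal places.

Mass balance on the −212 µm fraction:
(1+r)d = ru + o → r = (o−d)/(d−u)
r = (80.2 − 49.0)/(49.0 − 32.1) = 31.2/16.9 = 1.8462
CL = 100·r = 184.62 %

CL = 184.62 %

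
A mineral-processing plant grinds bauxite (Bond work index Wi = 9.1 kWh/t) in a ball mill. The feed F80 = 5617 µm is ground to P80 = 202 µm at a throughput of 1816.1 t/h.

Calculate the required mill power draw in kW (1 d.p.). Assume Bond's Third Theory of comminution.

Bond:  W = 10 Wi (1/√P − 1/√F)
W = 10·9.1·(1/√202 − 1/√5617) = 10·9.1·(0.057017) = 5.1885 kWh/t
P_mill = W·ṁ = 5.1885·1816.1 = 9422.9 kW

P = 9422.9 kW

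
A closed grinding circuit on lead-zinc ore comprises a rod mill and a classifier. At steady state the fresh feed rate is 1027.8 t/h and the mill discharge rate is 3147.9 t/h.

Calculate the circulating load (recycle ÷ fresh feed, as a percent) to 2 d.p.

CL = 206.28 %

M = F + R at steady state, so:
R = M − F = 3147.9 − 1027.8 = 2120.1 t/h
CL = 100·R/F = 100·2120.1/1027.8 = 206.28 %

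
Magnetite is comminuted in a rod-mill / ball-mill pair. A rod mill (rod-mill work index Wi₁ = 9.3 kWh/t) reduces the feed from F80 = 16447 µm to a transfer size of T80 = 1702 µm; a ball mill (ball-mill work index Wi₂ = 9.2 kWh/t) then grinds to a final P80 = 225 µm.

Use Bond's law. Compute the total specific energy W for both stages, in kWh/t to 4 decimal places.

W = 5.4324 kWh/t

W = 10 Wi / √P80 − 10 Wi / √F80
Stage 1 (16447→1702 µm, Wi₁=9.3): W₁ = 10·9.3·(0.024239 − 0.007798) = 1.5291 kWh/t
Stage 2 (1702→225 µm, Wi₂=9.2): W₂ = 10·9.2·(0.066667 − 0.024239) = 3.9033 kWh/t
W = W₁ + W₂ = 1.5291 + 3.9033 = 5.4324 kWh/t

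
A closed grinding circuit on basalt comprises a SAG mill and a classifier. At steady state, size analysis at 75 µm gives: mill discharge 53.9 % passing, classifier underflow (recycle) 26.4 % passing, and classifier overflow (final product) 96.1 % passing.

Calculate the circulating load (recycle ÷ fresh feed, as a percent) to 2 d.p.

CL = 153.45 %

Let r = R/F. Size balance at 75 µm:
r = (o − d)/(d − u)
r = (96.1 − 53.9)/(53.9 − 26.4) = 42.2/27.5 = 1.5345
CL = 100·r = 153.45 %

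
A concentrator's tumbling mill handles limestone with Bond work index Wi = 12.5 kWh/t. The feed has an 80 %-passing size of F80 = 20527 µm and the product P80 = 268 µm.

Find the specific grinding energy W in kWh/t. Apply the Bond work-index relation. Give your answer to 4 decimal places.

W = 6.7631 kWh/t

W = 10 Wi (1/√P80 − 1/√F80)  [Bond]
1/√268 = 0.061085;  1/√20527 = 0.006980
W = 10·12.5·(0.061085 − 0.006980) = 6.7631 kWh/t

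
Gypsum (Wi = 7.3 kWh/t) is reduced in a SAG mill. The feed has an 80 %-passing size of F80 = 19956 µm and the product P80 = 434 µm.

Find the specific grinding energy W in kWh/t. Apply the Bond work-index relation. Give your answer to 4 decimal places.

W = 2.9874 kWh/t

W = 10 Wi (1/√P80 − 1/√F80)  [Bond]
1/√434 = 0.048002;  1/√19956 = 0.007079
W = 10·7.3·(0.048002 − 0.007079) = 2.9874 kWh/t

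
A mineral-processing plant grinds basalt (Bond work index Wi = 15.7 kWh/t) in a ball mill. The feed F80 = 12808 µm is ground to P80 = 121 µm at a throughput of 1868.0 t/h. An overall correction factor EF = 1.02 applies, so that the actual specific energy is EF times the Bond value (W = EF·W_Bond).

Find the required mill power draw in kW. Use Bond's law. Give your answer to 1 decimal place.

P = 24551.4 kW

W = 10·Wi·[P80^(−½) − F80^(−½)]
W = 10·15.7·(1/√121 − 1/√12808) = 10·15.7·(0.082073) = 12.8855 kWh/t
Apply correction: 12.8855 × 1.02 = 13.1432 kWh/t
Power = W × throughput = 13.1432 kWh/t × 1868.0 t/h = 24551.4 kW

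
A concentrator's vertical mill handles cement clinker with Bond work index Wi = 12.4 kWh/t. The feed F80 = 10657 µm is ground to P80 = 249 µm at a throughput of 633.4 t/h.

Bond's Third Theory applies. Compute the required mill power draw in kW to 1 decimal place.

P = 4216.6 kW

W = 10 Wi (P80^-0.5 − F80^-0.5)
W = 10·12.4·(1/√249 − 1/√10657) = 10·12.4·(0.053686) = 6.6570 kWh/t
P = W·T = 6.6570·633.4 = 4216.6 kW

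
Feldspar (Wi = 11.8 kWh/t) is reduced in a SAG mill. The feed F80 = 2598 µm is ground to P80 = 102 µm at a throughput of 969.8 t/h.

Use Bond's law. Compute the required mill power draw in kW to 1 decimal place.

W = 10 Wi (1/√P80 − 1/√F80)  [Bond]
W = 10·11.8·(1/√102 − 1/√2598) = 10·11.8·(0.079396) = 9.3687 kWh/t
P_mill = W·ṁ = 9.3687·969.8 = 9085.7 kW

P = 9085.7 kW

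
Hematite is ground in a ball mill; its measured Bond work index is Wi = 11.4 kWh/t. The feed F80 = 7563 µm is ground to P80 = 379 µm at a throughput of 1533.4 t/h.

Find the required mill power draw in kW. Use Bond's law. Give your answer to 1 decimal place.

W = 10 Wi / √P80 − 10 Wi / √F80
W = 10·11.4·(1/√379 − 1/√7563) = 10·11.4·(0.039868) = 4.5449 kWh/t
Power = W × throughput = 4.5449 kWh/t × 1533.4 t/h = 6969.2 kW

P = 6969.2 kW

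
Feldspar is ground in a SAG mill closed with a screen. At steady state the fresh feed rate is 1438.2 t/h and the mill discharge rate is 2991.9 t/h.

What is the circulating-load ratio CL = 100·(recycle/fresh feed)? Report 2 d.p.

CL = 108.03 %

Mill node: discharge = fresh + recycle.
R = M − F = 2991.9 − 1438.2 = 1553.7 t/h
CL = 100·R/F = 100·1553.7/1438.2 = 108.03 %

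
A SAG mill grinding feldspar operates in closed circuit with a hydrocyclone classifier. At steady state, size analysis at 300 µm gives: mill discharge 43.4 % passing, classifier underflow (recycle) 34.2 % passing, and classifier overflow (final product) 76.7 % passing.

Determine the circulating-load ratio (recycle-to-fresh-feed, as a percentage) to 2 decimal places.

Mass balance on the −300 µm fraction:
(1+r)·d = r·u + o ⇒ r = (o−d)/(d−u)
r = (76.7 − 43.4)/(43.4 − 34.2) = 33.3/9.2 = 3.6196
CL = 100·r = 361.96 %

CL = 361.96 %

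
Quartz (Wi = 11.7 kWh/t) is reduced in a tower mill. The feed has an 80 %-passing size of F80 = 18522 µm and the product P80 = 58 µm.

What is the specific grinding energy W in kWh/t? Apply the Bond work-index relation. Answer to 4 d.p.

Bond: W = 10·Wi·(1/√P80 − 1/√F80)
1/√58 = 0.131306;  1/√18522 = 0.007348
W = 10·11.7·(0.131306 − 0.007348) = 14.5032 kWh/t

W = 14.5032 kWh/t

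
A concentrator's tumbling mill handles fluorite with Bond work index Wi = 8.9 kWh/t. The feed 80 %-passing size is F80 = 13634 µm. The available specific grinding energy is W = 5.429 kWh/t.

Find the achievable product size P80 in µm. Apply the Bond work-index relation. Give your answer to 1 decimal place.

P80 = 206.6 µm

W = 10 Wi (1/√P80 − 1/√F80)  [Bond]
P80^(−½) = W/(10 Wi) + F80^(−½)
  = 5.4290/(10·8.9) + 1/√13634 = 0.061000 + 0.008564 = 0.069564
P80 = (1/0.069564)² = 14.3752² = 206.65 µm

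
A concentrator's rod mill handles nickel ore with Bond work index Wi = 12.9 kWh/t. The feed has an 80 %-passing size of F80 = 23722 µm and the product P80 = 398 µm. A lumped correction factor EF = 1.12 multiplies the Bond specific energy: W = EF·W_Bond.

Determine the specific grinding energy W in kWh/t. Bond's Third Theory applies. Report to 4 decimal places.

W = 6.3041 kWh/t

W = 10·Wi·[P80^(−½) − F80^(−½)]
1/√398 = 0.050125;  1/√23722 = 0.006493
W = 10·12.9·(0.050125 − 0.006493) = 5.6286 kWh/t
With EF = 1.12: W = 5.6286·1.12 = 6.3041 kWh/t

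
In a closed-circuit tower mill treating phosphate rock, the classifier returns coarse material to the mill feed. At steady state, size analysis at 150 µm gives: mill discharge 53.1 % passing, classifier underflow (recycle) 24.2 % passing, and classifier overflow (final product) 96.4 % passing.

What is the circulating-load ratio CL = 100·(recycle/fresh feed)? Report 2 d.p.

Two-product formula at 150 µm:
(1+r)·d = r·u + o ⇒ r = (o−d)/(d−u)
r = (96.4 − 53.1)/(53.1 − 24.2) = 43.3/28.9 = 1.4983
CL = 100·r = 149.83 %

CL = 149.83 %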